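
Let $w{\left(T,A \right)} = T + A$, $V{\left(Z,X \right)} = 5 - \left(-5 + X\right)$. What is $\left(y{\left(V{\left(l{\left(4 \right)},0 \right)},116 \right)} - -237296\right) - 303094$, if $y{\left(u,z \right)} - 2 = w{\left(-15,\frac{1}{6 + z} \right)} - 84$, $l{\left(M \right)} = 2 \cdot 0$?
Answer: $- \frac{8039189}{122} \approx -65895.0$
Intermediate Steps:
$l{\left(M \right)} = 0$
$V{\left(Z,X \right)} = 10 - X$
$w{\left(T,A \right)} = A + T$
$y{\left(u,z \right)} = -97 + \frac{1}{6 + z}$ ($y{\left(u,z \right)} = 2 - \left(99 - \frac{1}{6 + z}\right) = -97 + \frac{1}{6 + z}$)
$\left(y{\left(V{\left(l{\left(4 \right)},0 \right)},116 \right)} - -237296\right) - 303094 = \left(\frac{-581 - 11252}{6 + 116} - -237296\right) - 303094 = \left(\frac{-581 - 11252}{122} + 237296\right) - 303094 = \left(\frac{1}{122} \left(-11833\right) + 237296\right) - 303094 = \left(- \frac{11833}{122} + 237296\right) - 303094 = \frac{28938279}{122} - 303094 = - \frac{8039189}{122}$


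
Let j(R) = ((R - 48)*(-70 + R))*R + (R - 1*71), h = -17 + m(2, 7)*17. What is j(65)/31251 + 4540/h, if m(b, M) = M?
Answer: 23552563/531267 ≈ 44.333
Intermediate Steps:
h = 102 (h = -17 + 7*17 = -17 + 119 = 102)
j(R) = -71 + R + R*(-70 + R)*(-48 + R) (j(R) = ((-48 + R)*(-70 + R))*R + (R - 71) = ((-70 + R)*(-48 + R))*R + (-71 + R) = R*(-70 + R)*(-48 + R) + (-71 + R) = -71 + R + R*(-70 + R)*(-48 + R))
j(65)/31251 + 4540/h = (-71 + 65³ - 118*65² + 3361*65)/31251 + 4540/102 = (-71 + 274625 - 118*4225 + 218465)*(1/31251) + 4540*(1/102) = (-71 + 274625 - 498550 + 218465)*(1/31251) + 2270/51 = -5531*1/31251 + 2270/51 = -5531/31251 + 2270/51 = 23552563/531267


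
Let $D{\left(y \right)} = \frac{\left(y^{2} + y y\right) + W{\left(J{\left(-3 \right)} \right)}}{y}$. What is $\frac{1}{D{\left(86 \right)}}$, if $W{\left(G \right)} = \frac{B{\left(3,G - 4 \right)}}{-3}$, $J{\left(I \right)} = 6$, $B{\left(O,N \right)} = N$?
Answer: $\frac{129}{22187} \approx 0.0058142$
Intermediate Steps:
$W{\left(G \right)} = \frac{4}{3} - \frac{G}{3}$ ($W{\left(G \right)} = \frac{G - 4}{-3} = \left(G - 4\right) \left(- \frac{1}{3}\right) = \left(-4 + G\right) \left(- \frac{1}{3}\right) = \frac{4}{3} - \frac{G}{3}$)
$D{\left(y \right)} = \frac{- \frac{2}{3} + 2 y^{2}}{y}$ ($D{\left(y \right)} = \frac{\left(y^{2} + y y\right) + \left(\frac{4}{3} - 2\right)}{y} = \frac{\left(y^{2} + y^{2}\right) + \left(\frac{4}{3} - 2\right)}{y} = \frac{2 y^{2} - \frac{2}{3}}{y} = \frac{- \frac{2}{3} + 2 y^{2}}{y}$)
$\frac{1}{D{\left(86 \right)}} = \frac{1}{2 \cdot 86 - \frac{2}{3 \cdot 86}} = \frac{1}{172 - \frac{1}{129}} = \frac{1}{\frac{22187}{129}} = \frac{129}{22187}$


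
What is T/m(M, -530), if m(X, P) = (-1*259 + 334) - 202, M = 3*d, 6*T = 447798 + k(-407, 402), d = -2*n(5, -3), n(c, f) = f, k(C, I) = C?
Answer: -447391/762 ≈ -587.13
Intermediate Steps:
d = 6 (d = -2*(-3) = 6)
T = 447391/6 (T = (447798 - 407)/6 = (1/6)*447391 = 447391/6 ≈ 74565.)
M = 18 (M = 3*6 = 18)
m(X, P) = -127 (m(X, P) = (-259 + 334) - 202 = 75 - 202 = -127)
T/m(M, -530) = (447391/6)/(-127) = (447391/6)*(-1/127) = -447391/762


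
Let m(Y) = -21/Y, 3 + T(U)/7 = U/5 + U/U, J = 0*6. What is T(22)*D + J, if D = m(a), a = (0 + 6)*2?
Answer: -147/5 ≈ -29.400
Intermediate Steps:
a = 12 (a = 6*2 = 12)
J = 0
T(U) = -14 + 7*U/5 (T(U) = -21 + 7*(U/5 + U/U) = -21 + 7*(U*(⅕) + 1) = -21 + 7*(U/5 + 1) = -21 + 7*(1 + U/5) = -21 + (7 + 7*U/5) = -14 + 7*U/5)
D = -7/4 (D = -21/12 = -21*1/12 = -7/4 ≈ -1.7500)
T(22)*D + J = (-14 + (7/5)*22)*(-7/4) + 0 = (-14 + 154/5)*(-7/4) + 0 = (84/5)*(-7/4) + 0 = -147/5 + 0 = -147/5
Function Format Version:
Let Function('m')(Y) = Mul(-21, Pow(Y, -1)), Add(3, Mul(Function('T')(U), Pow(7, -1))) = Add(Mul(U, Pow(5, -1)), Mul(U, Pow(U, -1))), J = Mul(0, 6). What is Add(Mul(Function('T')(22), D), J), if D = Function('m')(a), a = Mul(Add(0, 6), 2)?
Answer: Rational(-147, 5) ≈ -29.400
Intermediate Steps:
a = 12 (a = Mul(6, 2) = 12)
J = 0
Function('T')(U) = Add(-14, Mul(Rational(7, 5), U)) (Function('T')(U) = Add(-21, Mul(7, Add(Mul(U, Pow(5, -1)), Mul(U, Pow(U, -1))))) = Add(-21, Mul(7, Add(Mul(U, Rational(1, 5)), 1))) = Add(-21, Mul(7, Add(Mul(Rational(1, 5), U), 1))) = Add(-21, Mul(7, Add(1, Mul(Rational(1, 5), U)))) = Add(-21, Add(7, Mul(Rational(7, 5), U))) = Add(-14, Mul(Rational(7, 5), U)))
D = Rational(-7, 4) (D = Mul(-21, Pow(12, -1)) = Mul(-21, Rational(1, 12)) = Rational(-7, 4) ≈ -1.7500)
Add(Mul(Function('T')(22), D), J) = Add(Mul(Add(-14, Mul(Rational(7, 5), 22)), Rational(-7, 4)), 0) = Add(Mul(Add(-14, Rational(154, 5)), Rational(-7, 4)), 0) = Add(Mul(Rational(84, 5), Rational(-7, 4)), 0) = Add(Rational(-147, 5), 0) = Rational(-147, 5)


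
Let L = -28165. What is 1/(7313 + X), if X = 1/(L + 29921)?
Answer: 1756/12841629 ≈ 0.00013674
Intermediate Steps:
X = 1/1756 (X = 1/(-28165 + 29921) = 1/1756 ≈ 0.00056948)
1/(7313 + X) = 1/(7313 + 1/1756) = 1/(12841629/1756) = 1756/12841629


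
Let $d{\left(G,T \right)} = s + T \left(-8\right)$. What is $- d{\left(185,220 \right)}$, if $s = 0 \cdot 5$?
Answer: $1760$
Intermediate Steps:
$s = 0$
$d{\left(G,T \right)} = - 8 T$ ($d{\left(G,T \right)} = 0 + T \left(-8\right) = 0 - 8 T = - 8 T$)
$- d{\left(185,220 \right)} = - \left(-8\right) 220 = \left(-1\right) \left(-1760\right) = 1760$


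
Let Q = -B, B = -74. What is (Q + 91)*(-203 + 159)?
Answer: -7260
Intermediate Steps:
Q = 74 (Q = -1*(-74) = 74)
(Q + 91)*(-203 + 159) = (74 + 91)*(-203 + 159) = 165*(-44) = -7260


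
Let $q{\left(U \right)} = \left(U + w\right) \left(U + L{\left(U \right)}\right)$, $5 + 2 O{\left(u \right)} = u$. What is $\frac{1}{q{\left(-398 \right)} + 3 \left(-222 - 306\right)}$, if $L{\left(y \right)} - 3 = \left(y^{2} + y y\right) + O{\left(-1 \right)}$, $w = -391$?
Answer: $- \frac{1}{249649074} \approx -4.0056 \cdot 10^{-9}$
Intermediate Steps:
$O{\left(u \right)} = - \frac{5}{2} + \frac{u}{2}$
$L{\left(y \right)} = 2 y^{2}$ ($L{\left(y \right)} = 3 + \left(\left(y^{2} + y y\right) + \left(- \frac{5}{2} + \frac{1}{2} \left(-1\right)\right)\right) = 3 + \left(\left(y^{2} + y^{2}\right) - 3\right) = 3 + \left(2 y^{2} - 3\right) = 3 + \left(-3 + 2 y^{2}\right) = 2 y^{2}$)
$q{\left(U \right)} = \left(-391 + U\right) \left(U + 2 U^{2}\right)$ ($q{\left(U \right)} = \left(U - 391\right) \left(U + 2 U^{2}\right) = \left(-391 + U\right) \left(U + 2 U^{2}\right)$)
$\frac{1}{q{\left(-398 \right)} + 3 \left(-222 - 306\right)} = \frac{1}{- 398 \left(-391 - -310838 + 2 \left(-398\right)^{2}\right) + 3 \left(-222 - 306\right)} = \frac{1}{- 398 \left(-391 + 310838 + 2 \cdot 158404\right) + 3 \left(-528\right)} = \frac{1}{- 398 \left(-391 + 310838 + 316808\right) - 1584} = \frac{1}{\left(-398\right) 627255 - 1584} = \frac{1}{-249647490 - 1584} = \frac{1}{-249649074} = - \frac{1}{249649074}$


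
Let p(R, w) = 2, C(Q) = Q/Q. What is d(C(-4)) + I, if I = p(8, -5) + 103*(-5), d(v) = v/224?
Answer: -114911/224 ≈ -513.00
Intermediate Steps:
C(Q) = 1
d(v) = v/224 (d(v) = v*(1/224) = v/224)
I = -513 (I = 2 + 103*(-5) = 2 - 515 = -513)
d(C(-4)) + I = (1/224)*1 - 513 = 1/224 - 513 = -114911/224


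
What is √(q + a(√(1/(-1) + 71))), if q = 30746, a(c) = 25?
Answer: 3*√3419 ≈ 175.42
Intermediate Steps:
√(q + a(√(1/(-1) + 71))) = √(30746 + 25) = √30771 = 3*√3419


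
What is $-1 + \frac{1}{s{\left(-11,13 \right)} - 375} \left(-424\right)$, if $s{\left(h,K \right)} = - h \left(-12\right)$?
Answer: $- \frac{83}{507} \approx -0.16371$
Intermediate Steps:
$s{\left(h,K \right)} = 12 h$ ($s{\left(h,K \right)} = - \left(-12\right) h = 12 h$)
$-1 + \frac{1}{s{\left(-11,13 \right)} - 375} \left(-424\right) = -1 + \frac{1}{12 \left(-11\right) - 375} \left(-424\right) = -1 + \frac{1}{-132 - 375} \left(-424\right) = -1 + \frac{1}{-507} \left(-424\right) = -1 - - \frac{424}{507} = -1 + \frac{424}{507} = - \frac{83}{507}$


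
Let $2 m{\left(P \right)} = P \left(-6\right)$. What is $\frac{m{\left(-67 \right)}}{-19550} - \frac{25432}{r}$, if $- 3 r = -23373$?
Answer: $- \frac{498761591}{152314050} \approx -3.2746$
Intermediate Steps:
$r = 7791$ ($r = \left(- \frac{1}{3}\right) \left(-23373\right) = 7791$)
$m{\left(P \right)} = - 3 P$ ($m{\left(P \right)} = \frac{P \left(-6\right)}{2} = \frac{\left(-6\right) P}{2} = - 3 P$)
$\frac{m{\left(-67 \right)}}{-19550} - \frac{25432}{r} = \frac{\left(-3\right) \left(-67\right)}{-19550} - \frac{25432}{7791} = 201 \left(- \frac{1}{19550}\right) - \frac{25432}{7791} = - \frac{201}{19550} - \frac{25432}{7791} = - \frac{498761591}{152314050}$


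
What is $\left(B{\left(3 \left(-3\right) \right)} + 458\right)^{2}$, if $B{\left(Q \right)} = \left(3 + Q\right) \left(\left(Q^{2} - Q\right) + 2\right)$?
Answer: $8836$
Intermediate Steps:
$B{\left(Q \right)} = \left(3 + Q\right) \left(2 + Q^{2} - Q\right)$
$\left(B{\left(3 \left(-3\right) \right)} + 458\right)^{2} = \left(\left(6 + \left(3 \left(-3\right)\right)^{3} - 3 \left(-3\right) + 2 \left(3 \left(-3\right)\right)^{2}\right) + 458\right)^{2} = \left(\left(6 + \left(-9\right)^{3} - -9 + 2 \left(-9\right)^{2}\right) + 458\right)^{2} = \left(\left(6 - 729 + 9 + 2 \cdot 81\right) + 458\right)^{2} = \left(\left(6 - 729 + 9 + 162\right) + 458\right)^{2} = \left(-552 + 458\right)^{2} = \left(-94\right)^{2} = 8836$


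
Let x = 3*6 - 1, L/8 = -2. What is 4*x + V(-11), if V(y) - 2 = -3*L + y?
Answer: 107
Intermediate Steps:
L = -16 (L = 8*(-2) = -16)
V(y) = 50 + y (V(y) = 2 + (-3*(-16) + y) = 2 + (48 + y) = 50 + y)
x = 17 (x = 18 - 1 = 17)
4*x + V(-11) = 4*17 + (50 - 11) = 68 + 39 = 107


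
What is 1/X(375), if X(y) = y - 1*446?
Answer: -1/71 ≈ -0.014085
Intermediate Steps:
X(y) = -446 + y (X(y) = y - 446 = -446 + y)
1/X(375) = 1/(-446 + 375) = 1/(-71) = -1/71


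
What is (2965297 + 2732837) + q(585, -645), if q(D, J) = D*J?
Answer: 5320809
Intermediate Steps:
(2965297 + 2732837) + q(585, -645) = (2965297 + 2732837) + 585*(-645) = 5698134 - 377325 = 5320809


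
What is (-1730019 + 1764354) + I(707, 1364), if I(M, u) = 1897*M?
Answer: 1375514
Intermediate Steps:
(-1730019 + 1764354) + I(707, 1364) = (-1730019 + 1764354) + 1897*707 = 34335 + 1341179 = 1375514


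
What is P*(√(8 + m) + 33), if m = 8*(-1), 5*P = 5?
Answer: 33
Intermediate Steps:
P = 1 (P = (⅕)*5 = 1)
m = -8
P*(√(8 + m) + 33) = 1*(√(8 - 8) + 33) = 1*(√0 + 33) = 1*(0 + 33) = 1*33 = 33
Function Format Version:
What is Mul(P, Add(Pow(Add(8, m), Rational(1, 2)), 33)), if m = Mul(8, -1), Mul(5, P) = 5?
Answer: 33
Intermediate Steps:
P = 1 (P = Mul(Rational(1, 5), 5) = 1)
m = -8
Mul(P, Add(Pow(Add(8, m), Rational(1, 2)), 33)) = Mul(1, Add(Pow(Add(8, -8), Rational(1, 2)), 33)) = Mul(1, Add(Pow(0, Rational(1, 2)), 33)) = Mul(1, Add(0, 33)) = Mul(1, 33) = 33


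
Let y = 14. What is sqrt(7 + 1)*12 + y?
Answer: 14 + 24*sqrt(2) ≈ 47.941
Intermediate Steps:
sqrt(7 + 1)*12 + y = sqrt(7 + 1)*12 + 14 = sqrt(8)*12 + 14 = (2*sqrt(2))*12 + 14 = 24*sqrt(2) + 14 = 14 + 24*sqrt(2)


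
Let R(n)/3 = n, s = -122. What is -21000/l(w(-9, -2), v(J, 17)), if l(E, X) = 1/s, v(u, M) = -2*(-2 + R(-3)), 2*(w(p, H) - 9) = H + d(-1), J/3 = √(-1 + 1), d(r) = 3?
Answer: 2562000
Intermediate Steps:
J = 0 (J = 3*√(-1 + 1) = 3*√0 = 3*0 = 0)
w(p, H) = 21/2 + H/2 (w(p, H) = 9 + (H + 3)/2 = 9 + (3 + H)/2 = 9 + (3/2 + H/2) = 21/2 + H/2)
R(n) = 3*n
v(u, M) = 22 (v(u, M) = -2*(-2 + 3*(-3)) = -2*(-2 - 9) = -2*(-11) = 22)
l(E, X) = -1/122 (l(E, X) = 1/(-122) = -1/122)
-21000/l(w(-9, -2), v(J, 17)) = -21000/(-1/122) = -21000*(-122) = 2562000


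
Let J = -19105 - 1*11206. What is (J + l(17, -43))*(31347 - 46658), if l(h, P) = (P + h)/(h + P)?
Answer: 464076410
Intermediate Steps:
J = -30311 (J = -19105 - 11206 = -30311)
l(h, P) = 1 (l(h, P) = (P + h)/(P + h) = 1)
(J + l(17, -43))*(31347 - 46658) = (-30311 + 1)*(31347 - 46658) = -30310*(-15311) = 464076410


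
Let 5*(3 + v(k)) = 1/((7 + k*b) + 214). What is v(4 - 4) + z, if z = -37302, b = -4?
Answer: -41222024/1105 ≈ -37305.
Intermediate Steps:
v(k) = -3 + 1/(5*(221 - 4*k)) (v(k) = -3 + 1/(5*((7 + k*(-4)) + 214)) = -3 + 1/(5*((7 - 4*k) + 214)) = -3 + 1/(5*(221 - 4*k)))
v(4 - 4) + z = 2*(1657 - 30*(4 - 4))/(5*(-221 + 4*(4 - 4))) - 37302 = 2*(1657 - 30*0)/(5*(-221 + 4*0)) - 37302 = 2*(1657 + 0)/(5*(-221 + 0)) - 37302 = (⅖)*1657/(-221) - 37302 = (⅖)*(-1/221)*1657 - 37302 = -3314/1105 - 37302 = -41222024/1105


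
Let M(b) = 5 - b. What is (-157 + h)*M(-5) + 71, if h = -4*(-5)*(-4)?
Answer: -2299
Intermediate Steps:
h = -80 (h = 20*(-4) = -80)
(-157 + h)*M(-5) + 71 = (-157 - 80)*(5 - 1*(-5)) + 71 = -237*(5 + 5) + 71 = -237*10 + 71 = -2370 + 71 = -2299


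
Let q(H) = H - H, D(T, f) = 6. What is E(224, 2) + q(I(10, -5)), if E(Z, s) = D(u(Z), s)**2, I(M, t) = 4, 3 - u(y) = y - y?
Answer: 36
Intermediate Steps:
u(y) = 3 (u(y) = 3 - (y - y) = 3 - 1*0 = 3 + 0 = 3)
q(H) = 0
E(Z, s) = 36 (E(Z, s) = 6**2 = 36)
E(224, 2) + q(I(10, -5)) = 36 + 0 = 36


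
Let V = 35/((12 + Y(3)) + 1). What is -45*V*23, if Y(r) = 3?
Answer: -36225/16 ≈ -2264.1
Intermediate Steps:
V = 35/16 (V = 35/((12 + 3) + 1) = 35/(15 + 1) = 35/16 ≈ 2.1875)
-45*V*23 = -45*35/16*23 = -1575/16*23 = -36225/16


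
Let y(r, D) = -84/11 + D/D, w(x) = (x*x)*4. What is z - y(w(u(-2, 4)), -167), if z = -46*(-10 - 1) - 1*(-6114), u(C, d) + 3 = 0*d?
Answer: 72893/11 ≈ 6626.6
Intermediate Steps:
u(C, d) = -3 (u(C, d) = -3 + 0*d = -3 + 0 = -3)
w(x) = 4*x² (w(x) = x²*4 = 4*x²)
z = 6620 (z = -46*(-11) + 6114 = 506 + 6114 = 6620)
y(r, D) = -73/11 (y(r, D) = -84*1/11 + 1 = -84/11 + 1 = -73/11)
z - y(w(u(-2, 4)), -167) = 6620 - 1*(-73/11) = 6620 + 73/11 = 72893/11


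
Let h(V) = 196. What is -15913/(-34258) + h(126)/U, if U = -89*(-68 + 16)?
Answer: 20089983/39636506 ≈ 0.50686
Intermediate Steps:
U = 4628 (U = -89*(-52) = 4628)
-15913/(-34258) + h(126)/U = -15913/(-34258) + 196/4628 = -15913*(-1/34258) + 196*(1/4628) = 15913/34258 + 49/1157 = 20089983/39636506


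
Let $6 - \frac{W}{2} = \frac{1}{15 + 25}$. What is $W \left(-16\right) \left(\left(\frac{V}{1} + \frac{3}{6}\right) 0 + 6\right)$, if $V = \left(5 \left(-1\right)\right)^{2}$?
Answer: $- \frac{5736}{5} \approx -1147.2$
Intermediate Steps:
$V = 25$ ($V = \left(-5\right)^{2} = 25$)
$W = \frac{239}{20}$ ($W = 12 - \frac{2}{15 + 25} = 12 - \frac{2}{40} = 12 - \frac{1}{20} = \frac{239}{20} \approx 11.95$)
$W \left(-16\right) \left(\left(\frac{V}{1} + \frac{3}{6}\right) 0 + 6\right) = \frac{239}{20} \left(-16\right) \left(\left(\frac{25}{1} + \frac{3}{6}\right) 0 + 6\right) = - \frac{956 \left(\left(25 \cdot 1 + 3 \cdot \frac{1}{6}\right) 0 + 6\right)}{5} = - \frac{956 \left(\left(25 + \frac{1}{2}\right) 0 + 6\right)}{5} = - \frac{956 \left(\frac{51}{2} \cdot 0 + 6\right)}{5} = - \frac{956 \left(0 + 6\right)}{5} = \left(- \frac{956}{5}\right) 6 = - \frac{5736}{5}$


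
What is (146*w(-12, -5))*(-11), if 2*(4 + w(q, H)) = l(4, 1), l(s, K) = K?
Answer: 5621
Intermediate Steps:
w(q, H) = -7/2 (w(q, H) = -4 + (1/2)*1 = -4 + 1/2 = -7/2)
(146*w(-12, -5))*(-11) = (146*(-7/2))*(-11) = -511*(-11) = 5621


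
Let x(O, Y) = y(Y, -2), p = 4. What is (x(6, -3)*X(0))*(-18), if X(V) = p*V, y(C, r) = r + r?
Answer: 0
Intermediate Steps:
y(C, r) = 2*r
x(O, Y) = -4 (x(O, Y) = 2*(-2) = -4)
X(V) = 4*V
(x(6, -3)*X(0))*(-18) = -16*0*(-18) = -4*0*(-18) = 0*(-18) = 0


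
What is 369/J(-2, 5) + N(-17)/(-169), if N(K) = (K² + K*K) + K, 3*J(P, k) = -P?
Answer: 185961/338 ≈ 550.18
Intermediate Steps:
J(P, k) = -P/3 (J(P, k) = (-P)/3 = -P/3)
N(K) = K + 2*K² (N(K) = (K² + K²) + K = 2*K² + K = K + 2*K²)
369/J(-2, 5) + N(-17)/(-169) = 369/((-⅓*(-2))) - 17*(1 + 2*(-17))/(-169) = 369/(⅔) - 17*(1 - 34)*(-1/169) = 369*(3/2) - 17*(-33)*(-1/169) = 1107/2 + 561*(-1/169) = 1107/2 - 561/169 = 185961/338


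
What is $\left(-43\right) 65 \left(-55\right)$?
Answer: $153725$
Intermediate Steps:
$\left(-43\right) 65 \left(-55\right) = \left(-2795\right) \left(-55\right) = 153725$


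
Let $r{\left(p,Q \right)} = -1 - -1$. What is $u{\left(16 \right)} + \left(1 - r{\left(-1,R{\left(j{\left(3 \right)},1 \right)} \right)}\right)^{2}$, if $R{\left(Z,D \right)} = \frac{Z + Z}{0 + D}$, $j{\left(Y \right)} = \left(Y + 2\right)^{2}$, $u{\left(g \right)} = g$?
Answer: $17$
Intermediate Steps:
$j{\left(Y \right)} = \left(2 + Y\right)^{2}$
$R{\left(Z,D \right)} = \frac{2 Z}{D}$
$r{\left(p,Q \right)} = 0$ ($r{\left(p,Q \right)} = -1 + 1 = 0$)
$u{\left(16 \right)} + \left(1 - r{\left(-1,R{\left(j{\left(3 \right)},1 \right)} \right)}\right)^{2} = 16 + \left(1 - 0\right)^{2} = 16 + \left(1 + 0\right)^{2} = 16 + 1^{2} = 16 + 1 = 17$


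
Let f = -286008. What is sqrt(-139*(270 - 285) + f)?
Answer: 3*I*sqrt(31547) ≈ 532.84*I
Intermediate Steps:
sqrt(-139*(270 - 285) + f) = sqrt(-139*(270 - 285) - 286008) = sqrt(-139*(-15) - 286008) = sqrt(2085 - 286008) = sqrt(-283923) = 3*I*sqrt(31547)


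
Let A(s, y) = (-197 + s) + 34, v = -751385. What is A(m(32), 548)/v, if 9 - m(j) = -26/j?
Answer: 2451/12022160 ≈ 0.00020387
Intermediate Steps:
m(j) = 9 + 26/j (m(j) = 9 - (-26)/j = 9 + 26/j)
A(s, y) = -163 + s
A(m(32), 548)/v = (-163 + (9 + 26/32))/(-751385) = (-163 + (9 + 26*(1/32)))*(-1/751385) = (-163 + (9 + 13/16))*(-1/751385) = (-163 + 157/16)*(-1/751385) = -2451/16*(-1/751385) = 2451/12022160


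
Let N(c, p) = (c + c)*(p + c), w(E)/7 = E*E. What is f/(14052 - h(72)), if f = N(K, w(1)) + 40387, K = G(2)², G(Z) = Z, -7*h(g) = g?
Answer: 283325/98436 ≈ 2.8783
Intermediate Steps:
h(g) = -g/7
w(E) = 7*E² (w(E) = 7*(E*E) = 7*E²)
K = 4 (K = 2² = 4)
N(c, p) = 2*c*(c + p) (N(c, p) = (2*c)*(c + p) = 2*c*(c + p))
f = 40475 (f = 2*4*(4 + 7*1²) + 40387 = 2*4*(4 + 7*1) + 40387 = 2*4*(4 + 7) + 40387 = 2*4*11 + 40387 = 88 + 40387 = 40475)
f/(14052 - h(72)) = 40475/(14052 - (-1)*72/7) = 40475/(14052 - 1*(-72/7)) = 40475/(14052 + 72/7) = 40475/(98436/7) = 40475*(7/98436) = 283325/98436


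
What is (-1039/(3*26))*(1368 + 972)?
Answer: -31170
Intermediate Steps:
(-1039/(3*26))*(1368 + 972) = -1039/78*2340 = -31170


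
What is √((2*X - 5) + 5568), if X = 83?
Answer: √5729 ≈ 75.690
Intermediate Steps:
√((2*X - 5) + 5568) = √((2*83 - 5) + 5568) = √((166 - 5) + 5568) = √(161 + 5568) = √5729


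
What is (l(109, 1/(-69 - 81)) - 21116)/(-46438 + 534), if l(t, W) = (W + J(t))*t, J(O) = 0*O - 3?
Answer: 3216559/6885600 ≈ 0.46714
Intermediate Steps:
J(O) = -3 (J(O) = 0 - 3 = -3)
l(t, W) = t*(-3 + W) (l(t, W) = (W - 3)*t = (-3 + W)*t = t*(-3 + W))
(l(109, 1/(-69 - 81)) - 21116)/(-46438 + 534) = (109*(-3 + 1/(-69 - 81)) - 21116)/(-46438 + 534) = (109*(-3 + 1/(-150)) - 21116)/(-45904) = (109*(-3 - 1/150) - 21116)*(-1/45904) = (109*(-451/150) - 21116)*(-1/45904) = (-49159/150 - 21116)*(-1/45904) = -3216559/150*(-1/45904) = 3216559/6885600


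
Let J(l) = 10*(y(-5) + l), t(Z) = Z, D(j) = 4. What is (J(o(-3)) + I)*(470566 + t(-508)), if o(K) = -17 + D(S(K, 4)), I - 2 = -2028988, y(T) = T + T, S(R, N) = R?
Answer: -953849214528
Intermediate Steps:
y(T) = 2*T
I = -2028986 (I = 2 - 2028988 = -2028986)
o(K) = -13 (o(K) = -17 + 4 = -13)
J(l) = -100 + 10*l (J(l) = 10*(2*(-5) + l) = 10*(-10 + l) = -100 + 10*l)
(J(o(-3)) + I)*(470566 + t(-508)) = ((-100 + 10*(-13)) - 2028986)*(470566 - 508) = ((-100 - 130) - 2028986)*470058 = (-230 - 2028986)*470058 = -2029216*470058 = -953849214528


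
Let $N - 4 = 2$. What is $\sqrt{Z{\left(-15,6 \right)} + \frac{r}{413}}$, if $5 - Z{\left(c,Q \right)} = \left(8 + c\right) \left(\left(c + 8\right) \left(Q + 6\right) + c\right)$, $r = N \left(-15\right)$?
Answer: $\frac{i \sqrt{117388642}}{413} \approx 26.234 i$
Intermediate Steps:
$N = 6$ ($N = 4 + 2 = 6$)
$r = -90$ ($r = 6 \left(-15\right) = -90$)
$Z{\left(c,Q \right)} = 5 - \left(8 + c\right) \left(c + \left(6 + Q\right) \left(8 + c\right)\right)$ ($Z{\left(c,Q \right)} = 5 - \left(8 + c\right) \left(\left(c + 8\right) \left(Q + 6\right) + c\right) = 5 - \left(8 + c\right) \left(\left(8 + c\right) \left(6 + Q\right) + c\right) = 5 - \left(8 + c\right) \left(\left(6 + Q\right) \left(8 + c\right) + c\right) = 5 - \left(8 + c\right) \left(c + \left(6 + Q\right) \left(8 + c\right)\right)$)
$\sqrt{Z{\left(-15,6 \right)} + \frac{r}{413}} = \sqrt{\left(-379 - -1560 - 384 - 7 \left(-15\right)^{2} - 6 \left(-15\right)^{2} - 96 \left(-15\right)\right) - \frac{90}{413}} = \sqrt{\left(-379 + 1560 - 384 - 1575 - 6 \cdot 225 + 1440\right) - \frac{90}{413}} = \sqrt{\left(-379 + 1560 - 384 - 1575 - 1350 + 1440\right) - \frac{90}{413}} = \sqrt{-688 - \frac{90}{413}} = \sqrt{- \frac{284234}{413}} = \frac{i \sqrt{117388642}}{413}$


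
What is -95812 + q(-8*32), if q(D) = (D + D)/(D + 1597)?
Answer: -128484404/1341 ≈ -95812.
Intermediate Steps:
q(D) = 2*D/(1597 + D) (q(D) = (2*D)/(1597 + D) = 2*D/(1597 + D))
-95812 + q(-8*32) = -95812 + 2*(-8*32)/(1597 - 8*32) = -95812 + 2*(-256)/(1597 - 256) = -95812 + 2*(-256)/1341 = -95812 + 2*(-256)*(1/1341) = -95812 - 512/1341 = -128484404/1341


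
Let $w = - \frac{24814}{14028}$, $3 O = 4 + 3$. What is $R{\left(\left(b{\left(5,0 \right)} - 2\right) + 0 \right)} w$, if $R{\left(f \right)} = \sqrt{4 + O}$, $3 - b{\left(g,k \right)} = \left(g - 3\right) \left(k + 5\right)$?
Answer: $- \frac{12407 \sqrt{57}}{21042} \approx -4.4516$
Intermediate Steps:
$b{\left(g,k \right)} = 3 - \left(-3 + g\right) \left(5 + k\right)$ ($b{\left(g,k \right)} = 3 - \left(g - 3\right) \left(k + 5\right) = 3 - \left(-3 + g\right) \left(5 + k\right)$)
$O = \frac{7}{3}$ ($O = \frac{4 + 3}{3} = \frac{1}{3} \cdot 7 = \frac{7}{3} \approx 2.3333$)
$R{\left(f \right)} = \frac{\sqrt{57}}{3}$ ($R{\left(f \right)} = \sqrt{4 + \frac{7}{3}} = \sqrt{\frac{19}{3}} = \frac{\sqrt{57}}{3}$)
$w = - \frac{12407}{7014}$ ($w = \left(-24814\right) \frac{1}{14028} = - \frac{12407}{7014} \approx -1.7689$)
$R{\left(\left(b{\left(5,0 \right)} - 2\right) + 0 \right)} w = \frac{\sqrt{57}}{3} \left(- \frac{12407}{7014}\right) = - \frac{12407 \sqrt{57}}{21042}$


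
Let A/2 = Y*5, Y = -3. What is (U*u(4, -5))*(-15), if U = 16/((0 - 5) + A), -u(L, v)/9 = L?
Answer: -1728/7 ≈ -246.86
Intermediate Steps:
A = -30 (A = 2*(-3*5) = 2*(-15) = -30)
u(L, v) = -9*L
U = -16/35 (U = 16/((0 - 5) - 30) = 16/(-5 - 30) = 16/(-35) = 16*(-1/35) = -16/35 ≈ -0.45714)
(U*u(4, -5))*(-15) = -(-144)*4/35*(-15) = -16/35*(-36)*(-15) = (576/35)*(-15) = -1728/7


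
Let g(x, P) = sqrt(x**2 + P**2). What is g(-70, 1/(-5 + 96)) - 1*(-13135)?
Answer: 13135 + sqrt(40576901)/91 ≈ 13205.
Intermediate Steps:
g(x, P) = sqrt(P**2 + x**2)
g(-70, 1/(-5 + 96)) - 1*(-13135) = sqrt((1/(-5 + 96))**2 + (-70)**2) - 1*(-13135) = sqrt((1/91)**2 + 4900) + 13135 = sqrt(1/8281 + 4900) + 13135 = sqrt(40576901/8281) + 13135 = sqrt(40576901)/91 + 13135 = 13135 + sqrt(40576901)/91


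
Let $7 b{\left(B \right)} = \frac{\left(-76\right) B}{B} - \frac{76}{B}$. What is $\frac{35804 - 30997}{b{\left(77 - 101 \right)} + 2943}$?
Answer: $\frac{201894}{123169} \approx 1.6392$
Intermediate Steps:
$b{\left(B \right)} = - \frac{76}{7} - \frac{76}{7 B}$ ($b{\left(B \right)} = \frac{\frac{\left(-76\right) B}{B} - \frac{76}{B}}{7} = \frac{-76 - \frac{76}{B}}{7} = - \frac{76}{7} - \frac{76}{7 B}$)
$\frac{35804 - 30997}{b{\left(77 - 101 \right)} + 2943} = \frac{35804 - 30997}{\frac{76 \left(-1 - \left(77 - 101\right)\right)}{7 \left(77 - 101\right)} + 2943} = \frac{4807}{\frac{76 \left(-1 - -24\right)}{7 \left(-24\right)} + 2943} = \frac{4807}{\frac{76}{7} \left(- \frac{1}{24}\right) \left(-1 + 24\right) + 2943} = \frac{4807}{\frac{76}{7} \left(- \frac{1}{24}\right) 23 + 2943} = \frac{4807}{- \frac{437}{42} + 2943} = \frac{4807}{\frac{123169}{42}} = 4807 \cdot \frac{42}{123169} = \frac{201894}{123169}$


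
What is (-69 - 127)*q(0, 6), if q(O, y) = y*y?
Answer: -7056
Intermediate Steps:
q(O, y) = y²
(-69 - 127)*q(0, 6) = (-69 - 127)*6² = -196*36 = -7056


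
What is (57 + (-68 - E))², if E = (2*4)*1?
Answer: 361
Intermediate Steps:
E = 8 (E = 8*1 = 8)
(57 + (-68 - E))² = (57 + (-68 - 1*8))² = (57 + (-68 - 8))² = (57 - 76)² = (-19)² = 361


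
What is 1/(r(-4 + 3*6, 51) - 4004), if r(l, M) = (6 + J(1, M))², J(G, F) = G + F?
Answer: -1/640 ≈ -0.0015625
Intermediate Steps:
J(G, F) = F + G
r(l, M) = (7 + M)² (r(l, M) = (6 + (M + 1))² = (6 + (1 + M))² = (7 + M)²)
1/(r(-4 + 3*6, 51) - 4004) = 1/((7 + 51)² - 4004) = 1/(58² - 4004) = 1/(3364 - 4004) = 1/(-640) = -1/640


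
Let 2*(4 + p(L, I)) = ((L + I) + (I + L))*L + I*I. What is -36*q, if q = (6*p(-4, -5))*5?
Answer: -48060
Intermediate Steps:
p(L, I) = -4 + I**2/2 + L*(2*I + 2*L)/2 (p(L, I) = -4 + (((L + I) + (I + L))*L + I*I)/2 = -4 + (((I + L) + (I + L))*L + I**2)/2 = -4 + ((2*I + 2*L)*L + I**2)/2 = -4 + (L*(2*I + 2*L) + I**2)/2 = -4 + (I**2 + L*(2*I + 2*L))/2 = -4 + (I**2/2 + L*(2*I + 2*L)/2) = -4 + I**2/2 + L*(2*I + 2*L)/2)
q = 1335 (q = (6*(-4 + (-4)**2 + (1/2)*(-5)**2 - 5*(-4)))*5 = (6*(-4 + 16 + (1/2)*25 + 20))*5 = (6*(-4 + 16 + 25/2 + 20))*5 = (6*(89/2))*5 = 267*5 = 1335)
-36*q = -36*1335 = -48060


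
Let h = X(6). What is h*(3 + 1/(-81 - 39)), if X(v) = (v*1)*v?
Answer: 1077/10 ≈ 107.70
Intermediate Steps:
X(v) = v² (X(v) = v*v = v²)
h = 36 (h = 6² = 36)
h*(3 + 1/(-81 - 39)) = 36*(3 + 1/(-81 - 39)) = 36*(3 + 1/(-120)) = 36*(3 - 1/120) = 36*(359/120) = 1077/10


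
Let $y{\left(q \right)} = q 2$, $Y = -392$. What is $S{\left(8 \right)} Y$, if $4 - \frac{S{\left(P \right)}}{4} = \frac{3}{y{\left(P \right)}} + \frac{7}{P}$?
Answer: $-4606$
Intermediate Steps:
$y{\left(q \right)} = 2 q$
$S{\left(P \right)} = 16 - \frac{34}{P}$ ($S{\left(P \right)} = 16 - 4 \left(\frac{3}{2 P} + \frac{7}{P}\right) = 16 - 4 \frac{17}{2 P} = 16 - \frac{34}{P}$)
$S{\left(8 \right)} Y = \left(16 - \frac{34}{8}\right) \left(-392\right) = \left(16 - \frac{17}{4}\right) \left(-392\right) = \frac{47}{4} \left(-392\right) = -4606$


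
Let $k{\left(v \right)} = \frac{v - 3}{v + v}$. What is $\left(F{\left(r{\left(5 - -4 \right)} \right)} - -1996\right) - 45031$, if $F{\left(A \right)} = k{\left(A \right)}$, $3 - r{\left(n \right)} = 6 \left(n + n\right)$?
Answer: $- \frac{1506207}{35} \approx -43035.0$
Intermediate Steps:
$k{\left(v \right)} = \frac{-3 + v}{2 v}$
$r{\left(n \right)} = 3 - 12 n$ ($r{\left(n \right)} = 3 - 6 \left(n + n\right) = 3 - 6 \cdot 2 n = 3 - 12 n$)
$F{\left(A \right)} = \frac{-3 + A}{2 A}$
$\left(F{\left(r{\left(5 - -4 \right)} \right)} - -1996\right) - 45031 = \left(\frac{-3 + \left(3 - 12 \left(5 - -4\right)\right)}{2 \left(3 - 12 \left(5 - -4\right)\right)} - -1996\right) - 45031 = \left(\frac{-3 + \left(3 - 12 \left(5 + 4\right)\right)}{2 \left(3 - 12 \left(5 + 4\right)\right)} + 1996\right) - 45031 = \left(\frac{-3 + \left(3 - 108\right)}{2 \left(3 - 108\right)} + 1996\right) - 45031 = \left(\frac{-3 - 105}{2 \left(-105\right)} + 1996\right) - 45031 = \left(\frac{1}{2} \left(- \frac{1}{105}\right) \left(-108\right) + 1996\right) - 45031 = \left(\frac{18}{35} + 1996\right) - 45031 = \frac{69878}{35} - 45031 = - \frac{1506207}{35}$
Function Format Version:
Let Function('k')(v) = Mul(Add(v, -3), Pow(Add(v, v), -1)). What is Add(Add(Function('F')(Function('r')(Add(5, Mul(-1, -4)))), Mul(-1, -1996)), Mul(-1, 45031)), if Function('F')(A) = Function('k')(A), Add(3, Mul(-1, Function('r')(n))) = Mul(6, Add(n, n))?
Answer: Rational(-1506207, 35) ≈ -43035.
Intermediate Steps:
Function('k')(v) = Mul(Rational(1, 2), Pow(v, -1), Add(-3, v)) (Function('k')(v) = Mul(Add(-3, v), Pow(Mul(2, v), -1)) = Mul(Add(-3, v), Mul(Rational(1, 2), Pow(v, -1))) = Mul(Rational(1, 2), Pow(v, -1), Add(-3, v)))
Function('r')(n) = Add(3, Mul(-12, n)) (Function('r')(n) = Add(3, Mul(-1, Mul(6, Add(n, n)))) = Add(3, Mul(-1, Mul(6, Mul(2, n)))) = Add(3, Mul(-1, Mul(12, n))) = Add(3, Mul(-12, n)))
Function('F')(A) = Mul(Rational(1, 2), Pow(A, -1), Add(-3, A))
Add(Add(Function('F')(Function('r')(Add(5, Mul(-1, -4)))), Mul(-1, -1996)), Mul(-1, 45031)) = Add(Add(Mul(Rational(1, 2), Pow(Add(3, Mul(-12, Add(5, Mul(-1, -4)))), -1), Add(-3, Add(3, Mul(-12, Add(5, Mul(-1, -4)))))), Mul(-1, -1996)), Mul(-1, 45031)) = Add(Add(Mul(Rational(1, 2), Pow(Add(3, Mul(-12, Add(5, 4))), -1), Add(-3, Add(3, Mul(-12, Add(5, 4))))), 1996), -45031) = Add(Add(Mul(Rational(1, 2), Pow(Add(3, Mul(-12, 9)), -1), Add(-3, Add(3, Mul(-12, 9)))), 1996), -45031) = Add(Add(Mul(Rational(1, 2), Pow(Add(3, -108), -1), Add(-3, Add(3, -108))), 1996), -45031) = Add(Add(Mul(Rational(1, 2), Pow(-105, -1), Add(-3, -105)), 1996), -45031) = Add(Add(Mul(Rational(1, 2), Rational(-1, 105), -108), 1996), -45031) = Add(Add(Rational(18, 35), 1996), -45031) = Add(Rational(69878, 35), -45031) = Rational(-1506207, 35)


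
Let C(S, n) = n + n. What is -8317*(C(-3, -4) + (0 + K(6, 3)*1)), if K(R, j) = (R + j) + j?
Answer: -33268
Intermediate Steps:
K(R, j) = R + 2*j
C(S, n) = 2*n
-8317*(C(-3, -4) + (0 + K(6, 3)*1)) = -8317*(2*(-4) + (0 + (6 + 2*3)*1)) = -8317*(-8 + (0 + (6 + 6)*1)) = -8317*(-8 + (0 + 12*1)) = -8317*(-8 + (0 + 12)) = -8317*(-8 + 12) = -8317*4 = -33268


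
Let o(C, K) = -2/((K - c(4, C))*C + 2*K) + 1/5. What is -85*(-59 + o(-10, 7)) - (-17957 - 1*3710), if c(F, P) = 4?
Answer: 213235/8 ≈ 26654.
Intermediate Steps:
o(C, K) = ⅕ - 2/(2*K + C*(-4 + K)) (o(C, K) = -2/((K - 1*4)*C + 2*K) + 1/5 = -2/((K - 4)*C + 2*K) + 1*(⅕) = -2/((-4 + K)*C + 2*K) + ⅕ = -2/(C*(-4 + K) + 2*K) + ⅕ = -2/(2*K + C*(-4 + K)) + ⅕ = ⅕ - 2/(2*K + C*(-4 + K)))
-85*(-59 + o(-10, 7)) - (-17957 - 1*3710) = -85*(-59 + (-10 - 4*(-10) + 2*7 - 10*7)/(5*(-4*(-10) + 2*7 - 10*7))) - (-17957 - 1*3710) = -85*(-59 + (-10 + 40 + 14 - 70)/(5*(40 + 14 - 70))) - (-17957 - 3710) = -85*(-59 + (⅕)*(-26)/(-16)) - 1*(-21667) = -85*(-59 + (⅕)*(-1/16)*(-26)) + 21667 = -85*(-59 + 13/40) + 21667 = -85*(-2347/40) + 21667 = 39899/8 + 21667 = 213235/8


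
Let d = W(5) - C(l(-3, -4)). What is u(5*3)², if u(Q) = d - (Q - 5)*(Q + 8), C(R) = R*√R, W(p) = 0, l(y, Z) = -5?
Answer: 52775 - 2300*I*√5 ≈ 52775.0 - 5143.0*I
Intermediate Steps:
C(R) = R^(3/2)
d = 5*I*√5 (d = 0 - (-5)^(3/2) = 0 - (-5)*I*√5 = 0 + 5*I*√5 = 5*I*√5 ≈ 11.18*I)
u(Q) = -(-5 + Q)*(8 + Q) + 5*I*√5 (u(Q) = 5*I*√5 - (Q - 5)*(Q + 8) = 5*I*√5 - (-5 + Q)*(8 + Q) = -(-5 + Q)*(8 + Q) + 5*I*√5)
u(5*3)² = (40 - (5*3)² - 15*3 + 5*I*√5)² = (40 - 1*15² - 3*15 + 5*I*√5)² = (40 - 1*225 - 45 + 5*I*√5)² = (40 - 225 - 45 + 5*I*√5)² = (-230 + 5*I*√5)²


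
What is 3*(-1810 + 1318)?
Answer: -1476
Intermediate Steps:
3*(-1810 + 1318) = 3*(-492) = -1476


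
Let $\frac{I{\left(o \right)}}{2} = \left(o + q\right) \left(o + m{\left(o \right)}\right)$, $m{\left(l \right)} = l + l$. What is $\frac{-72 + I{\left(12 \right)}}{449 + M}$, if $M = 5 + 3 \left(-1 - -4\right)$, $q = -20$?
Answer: $- \frac{648}{463} \approx -1.3996$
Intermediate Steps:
$m{\left(l \right)} = 2 l$
$I{\left(o \right)} = 6 o \left(-20 + o\right)$ ($I{\left(o \right)} = 2 \left(o - 20\right) \left(o + 2 o\right) = 2 \left(-20 + o\right) 3 o = 2 \cdot 3 o \left(-20 + o\right) = 6 o \left(-20 + o\right)$)
$M = 14$ ($M = 5 + 3 \left(-1 + 4\right) = 5 + 3 \cdot 3 = 5 + 9 = 14$)
$\frac{-72 + I{\left(12 \right)}}{449 + M} = \frac{-72 + 6 \cdot 12 \left(-20 + 12\right)}{449 + 14} = \frac{-72 + 6 \cdot 12 \left(-8\right)}{463} = \left(-72 - 576\right) \frac{1}{463} = \left(-648\right) \frac{1}{463} = - \frac{648}{463}$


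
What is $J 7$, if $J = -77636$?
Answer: $-543452$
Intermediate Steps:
$J 7 = \left(-77636\right) 7 = -543452$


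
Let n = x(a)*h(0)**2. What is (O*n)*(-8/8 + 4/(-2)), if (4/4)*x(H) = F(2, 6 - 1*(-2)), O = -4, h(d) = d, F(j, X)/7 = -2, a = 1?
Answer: 0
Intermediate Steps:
F(j, X) = -14 (F(j, X) = 7*(-2) = -14)
x(H) = -14
n = 0 (n = -14*0**2 = -14*0 = 0)
(O*n)*(-8/8 + 4/(-2)) = (-4*0)*(-8/8 + 4/(-2)) = 0*(-8*1/8 + 4*(-1/2)) = 0*(-1 - 2) = 0*(-3) = 0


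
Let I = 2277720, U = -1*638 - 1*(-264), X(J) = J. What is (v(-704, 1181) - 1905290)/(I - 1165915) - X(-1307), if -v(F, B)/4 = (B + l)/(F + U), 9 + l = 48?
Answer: 156441930979/119852579 ≈ 1305.3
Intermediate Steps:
l = 39 (l = -9 + 48 = 39)
U = -374 (U = -638 + 264 = -374)
v(F, B) = -4*(39 + B)/(-374 + F) (v(F, B) = -4*(B + 39)/(F - 374) = -4*(39 + B)/(-374 + F))
(v(-704, 1181) - 1905290)/(I - 1165915) - X(-1307) = (4*(-39 - 1*1181)/(-374 - 704) - 1905290)/(2277720 - 1165915) - 1*(-1307) = (4*(-39 - 1181)/(-1078) - 1905290)/1111805 + 1307 = (4*(-1/1078)*(-1220) - 1905290)*(1/1111805) + 1307 = (2440/539 - 1905290)*(1/1111805) + 1307 = -1026948870/539*1/1111805 + 1307 = -205389774/119852579 + 1307 = 156441930979/119852579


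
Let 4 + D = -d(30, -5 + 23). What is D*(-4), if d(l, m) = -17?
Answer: -52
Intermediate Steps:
D = 13 (D = -4 - 1*(-17) = -4 + 17 = 13)
D*(-4) = 13*(-4) = -52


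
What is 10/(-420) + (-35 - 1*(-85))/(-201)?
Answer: -767/2814 ≈ -0.27257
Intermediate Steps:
10/(-420) + (-35 - 1*(-85))/(-201) = 10*(-1/420) + (-35 + 85)*(-1/201) = -1/42 + 50*(-1/201) = -1/42 - 50/201 = -767/2814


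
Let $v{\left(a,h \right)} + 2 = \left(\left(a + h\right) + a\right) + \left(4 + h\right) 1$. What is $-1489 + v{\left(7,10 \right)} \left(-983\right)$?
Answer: $-36877$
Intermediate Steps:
$v{\left(a,h \right)} = 2 + 2 a + 2 h$ ($v{\left(a,h \right)} = -2 + \left(\left(\left(a + h\right) + a\right) + \left(4 + h\right) 1\right) = -2 + \left(\left(h + 2 a\right) + \left(4 + h\right)\right) = -2 + \left(4 + 2 a + 2 h\right) = 2 + 2 a + 2 h$)
$-1489 + v{\left(7,10 \right)} \left(-983\right) = -1489 + \left(2 + 2 \cdot 7 + 2 \cdot 10\right) \left(-983\right) = -1489 + \left(2 + 14 + 20\right) \left(-983\right) = -1489 + 36 \left(-983\right) = -1489 - 35388 = -36877$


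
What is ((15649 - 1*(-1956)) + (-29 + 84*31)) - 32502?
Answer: -12322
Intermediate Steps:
((15649 - 1*(-1956)) + (-29 + 84*31)) - 32502 = ((15649 + 1956) + (-29 + 2604)) - 32502 = (17605 + 2575) - 32502 = 20180 - 32502 = -12322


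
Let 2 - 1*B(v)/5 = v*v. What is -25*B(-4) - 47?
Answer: 1703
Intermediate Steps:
B(v) = 10 - 5*v² (B(v) = 10 - 5*v*v = 10 - 5*v²)
-25*B(-4) - 47 = -25*(10 - 5*(-4)²) - 47 = -25*(10 - 5*16) - 47 = -25*(10 - 80) - 47 = -25*(-70) - 47 = 1750 - 47 = 1703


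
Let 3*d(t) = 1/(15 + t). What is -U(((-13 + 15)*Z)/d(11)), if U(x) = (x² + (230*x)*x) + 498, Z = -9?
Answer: -455351394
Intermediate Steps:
d(t) = 1/(3*(15 + t))
U(x) = 498 + 231*x² (U(x) = (x² + 230*x²) + 498 = 231*x² + 498 = 498 + 231*x²)
-U(((-13 + 15)*Z)/d(11)) = -(498 + 231*(((-13 + 15)*(-9))/((1/(3*(15 + 11)))))²) = -(498 + 231*((2*(-9))/(((⅓)/26)))²) = -(498 + 231*(-18/((⅓)*(1/26)))²) = -(498 + 231*(-18/1/78)²) = -(498 + 231*(-18*78)²) = -(498 + 231*(-1404)²) = -(498 + 231*1971216) = -(498 + 455350896) = -1*455351394 = -455351394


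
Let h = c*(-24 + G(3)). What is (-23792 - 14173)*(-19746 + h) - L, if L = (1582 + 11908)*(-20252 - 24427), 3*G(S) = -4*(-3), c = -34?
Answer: 1326560400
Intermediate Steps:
G(S) = 4 (G(S) = (-4*(-3))/3 = (⅓)*12 = 4)
h = 680 (h = -34*(-24 + 4) = -34*(-20) = 680)
L = -602719710 (L = 13490*(-44679) = -602719710)
(-23792 - 14173)*(-19746 + h) - L = (-23792 - 14173)*(-19746 + 680) - 1*(-602719710) = -37965*(-19066) + 602719710 = 723840690 + 602719710 = 1326560400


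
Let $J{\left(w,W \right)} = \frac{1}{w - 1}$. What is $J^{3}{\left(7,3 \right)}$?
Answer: $\frac{1}{216} \approx 0.0046296$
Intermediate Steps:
$J{\left(w,W \right)} = \frac{1}{-1 + w}$
$J^{3}{\left(7,3 \right)} = \left(\frac{1}{-1 + 7}\right)^{3} = \left(\frac{1}{6}\right)^{3} = \frac{1}{216}$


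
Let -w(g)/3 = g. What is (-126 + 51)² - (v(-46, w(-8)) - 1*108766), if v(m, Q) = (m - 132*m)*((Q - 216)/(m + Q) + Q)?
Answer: -911059/11 ≈ -82824.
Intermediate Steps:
w(g) = -3*g
v(m, Q) = -131*m*(Q + (-216 + Q)/(Q + m)) (v(m, Q) = (-131*m)*((-216 + Q)/(Q + m) + Q) = (-131*m)*(Q + (-216 + Q)/(Q + m)) = -131*m*(Q + (-216 + Q)/(Q + m)))
(-126 + 51)² - (v(-46, w(-8)) - 1*108766) = (-126 + 51)² - (131*(-46)*(216 - (-3)*(-8) - (-3*(-8))² - 1*(-3*(-8))*(-46))/(-3*(-8) - 46) - 1*108766) = (-75)² - (131*(-46)*(216 - 1*24 - 1*24² - 1*24*(-46))/(24 - 46) - 108766) = 5625 - (131*(-46)*(216 - 24 - 1*576 + 1104)/(-22) - 108766) = 5625 - (131*(-46)*(-1/22)*(216 - 24 - 576 + 1104) - 108766) = 5625 - (131*(-46)*(-1/22)*720 - 108766) = 5625 - (2169360/11 - 108766) = 5625 - 1*972934/11 = 5625 - 972934/11 = -911059/11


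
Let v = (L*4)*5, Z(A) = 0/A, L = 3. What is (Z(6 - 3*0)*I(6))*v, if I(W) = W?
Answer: 0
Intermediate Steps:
Z(A) = 0
v = 60 (v = (3*4)*5 = 12*5 = 60)
(Z(6 - 3*0)*I(6))*v = (0*6)*60 = 0*60 = 0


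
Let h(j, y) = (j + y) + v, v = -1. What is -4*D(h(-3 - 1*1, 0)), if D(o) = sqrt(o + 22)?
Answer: -4*sqrt(17) ≈ -16.492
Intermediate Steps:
h(j, y) = -1 + j + y (h(j, y) = (j + y) - 1 = -1 + j + y)
D(o) = sqrt(22 + o)
-4*D(h(-3 - 1*1, 0)) = -4*sqrt(22 + (-1 + (-3 - 1*1) + 0)) = -4*sqrt(22 + (-1 + (-3 - 1) + 0)) = -4*sqrt(22 + (-1 - 4 + 0)) = -4*sqrt(22 - 5) = -4*sqrt(17)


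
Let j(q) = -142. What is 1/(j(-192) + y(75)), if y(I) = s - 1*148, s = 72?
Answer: -1/218 ≈ -0.0045872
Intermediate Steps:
y(I) = -76 (y(I) = 72 - 1*148 = 72 - 148 = -76)
1/(j(-192) + y(75)) = 1/(-142 - 76) = 1/(-218) = -1/218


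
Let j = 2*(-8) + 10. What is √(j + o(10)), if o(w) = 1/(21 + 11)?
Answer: I*√382/8 ≈ 2.4431*I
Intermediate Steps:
j = -6 (j = -16 + 10 = -6)
o(w) = 1/32
√(j + o(10)) = √(-6 + 1/32) = √(-191/32) = I*√382/8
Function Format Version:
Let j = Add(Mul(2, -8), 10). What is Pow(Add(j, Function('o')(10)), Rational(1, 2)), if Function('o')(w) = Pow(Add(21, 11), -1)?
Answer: Mul(Rational(1, 8), I, Pow(382, Rational(1, 2))) ≈ Mul(2.4431, I)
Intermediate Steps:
j = -6 (j = Add(-16, 10) = -6)
Function('o')(w) = Rational(1, 32) (Function('o')(w) = Pow(32, -1) = Rational(1, 32))
Pow(Add(j, Function('o')(10)), Rational(1, 2)) = Pow(Add(-6, Rational(1, 32)), Rational(1, 2)) = Pow(Rational(-191, 32), Rational(1, 2)) = Mul(Rational(1, 8), I, Pow(382, Rational(1, 2)))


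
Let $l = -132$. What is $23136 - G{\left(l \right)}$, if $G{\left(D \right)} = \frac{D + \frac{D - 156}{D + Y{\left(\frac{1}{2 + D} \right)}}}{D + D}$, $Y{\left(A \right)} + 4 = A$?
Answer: $\frac{8999296181}{388982} \approx 23136.0$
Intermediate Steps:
$Y{\left(A \right)} = -4 + A$
$G{\left(D \right)} = \frac{D + \frac{-156 + D}{-4 + D + \frac{1}{2 + D}}}{2 D}$ ($G{\left(D \right)} = \frac{D + \frac{D - 156}{D - \left(4 - \frac{1}{2 + D}\right)}}{D + D} = \frac{D + \frac{-156 + D}{-4 + D + \frac{1}{2 + D}}}{2 D}$)
$23136 - G{\left(l \right)} = 23136 - \frac{-312 + \left(-132\right)^{3} - \left(-132\right)^{2} - -21252}{2 \left(-132\right) \left(-7 + \left(-132\right)^{2} - -264\right)} = 23136 - \frac{1}{2} \left(- \frac{1}{132}\right) \frac{1}{-7 + 17424 + 264} \left(-312 - 2299968 - 17424 + 21252\right) = 23136 - \frac{1}{2} \left(- \frac{1}{132}\right) \frac{1}{17681} \left(-312 - 2299968 - 17424 + 21252\right) = 23136 - \frac{1}{2} \left(- \frac{1}{132}\right) \frac{1}{17681} \left(-2296452\right) = 23136 - \frac{191371}{388982} = \frac{8999296181}{388982}$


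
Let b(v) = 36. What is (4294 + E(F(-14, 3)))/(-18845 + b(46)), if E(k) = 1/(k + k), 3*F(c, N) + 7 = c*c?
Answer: -541045/2369934 ≈ -0.22830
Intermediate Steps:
F(c, N) = -7/3 + c**2/3 (F(c, N) = -7/3 + (c*c)/3 = -7/3 + c**2/3)
E(k) = 1/(2*k)
(4294 + E(F(-14, 3)))/(-18845 + b(46)) = (4294 + 1/(2*(-7/3 + (1/3)*(-14)**2)))/(-18845 + 36) = (4294 + 1/(2*(-7/3 + (1/3)*196)))/(-18809) = (4294 + 1/(2*(-7/3 + 196/3)))*(-1/18809) = (4294 + (1/2)/63)*(-1/18809) = (4294 + (1/2)*(1/63))*(-1/18809) = (4294 + 1/126)*(-1/18809) = (541045/126)*(-1/18809) = -541045/2369934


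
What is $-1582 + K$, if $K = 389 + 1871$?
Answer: $678$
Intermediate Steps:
$K = 2260$
$-1582 + K = -1582 + 2260 = 678$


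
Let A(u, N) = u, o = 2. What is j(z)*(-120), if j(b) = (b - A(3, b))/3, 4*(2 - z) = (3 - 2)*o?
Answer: 60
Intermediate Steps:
z = 3/2 (z = 2 - (3 - 2)*2/4 = 2 - 2/4 = 2 - ¼*2 = 2 - ½ = 3/2 ≈ 1.5000)
j(b) = -1 + b/3 (j(b) = (b - 1*3)/3 = (b - 3)*(⅓) = (-3 + b)*(⅓) = -1 + b/3)
j(z)*(-120) = (-1 + (⅓)*(3/2))*(-120) = (-1 + ½)*(-120) = -½*(-120) = 60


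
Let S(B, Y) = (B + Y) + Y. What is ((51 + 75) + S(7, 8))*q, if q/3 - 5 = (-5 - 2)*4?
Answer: -10281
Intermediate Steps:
S(B, Y) = B + 2*Y
q = -69 (q = 15 + 3*((-5 - 2)*4) = 15 + 3*(-7*4) = 15 + 3*(-28) = 15 - 84 = -69)
((51 + 75) + S(7, 8))*q = ((51 + 75) + (7 + 2*8))*(-69) = (126 + (7 + 16))*(-69) = (126 + 23)*(-69) = 149*(-69) = -10281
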